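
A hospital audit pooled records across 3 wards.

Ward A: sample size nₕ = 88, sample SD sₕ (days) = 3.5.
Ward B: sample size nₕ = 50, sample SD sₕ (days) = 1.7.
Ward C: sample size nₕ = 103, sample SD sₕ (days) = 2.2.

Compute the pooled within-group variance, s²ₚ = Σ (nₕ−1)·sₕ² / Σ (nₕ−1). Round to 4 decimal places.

Degrees of freedom: 87 + 49 + 102 = 238.
Σ(nₕ−1)sₕ² = 87·12.25 + 49·2.89 + 102·4.84 = 1701.04.
s²ₚ = 1701.04 / 238 = 7.147227... → 7.1472.

7.1472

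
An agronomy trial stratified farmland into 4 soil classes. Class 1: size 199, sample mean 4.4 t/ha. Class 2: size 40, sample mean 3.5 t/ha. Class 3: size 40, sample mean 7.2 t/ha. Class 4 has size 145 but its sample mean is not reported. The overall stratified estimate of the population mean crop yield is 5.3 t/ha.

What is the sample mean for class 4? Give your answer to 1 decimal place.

6.5

Σ Nₕx̄ₕ = N·μ, so 145·x̄_4 = 424·5.3 − (199·4.4 + 40·3.5 + 40·7.2).
= 2247.2 − 1303.6 = 943.6.
x̄_4 = 943.6 / 145 = 6.508... → 6.5.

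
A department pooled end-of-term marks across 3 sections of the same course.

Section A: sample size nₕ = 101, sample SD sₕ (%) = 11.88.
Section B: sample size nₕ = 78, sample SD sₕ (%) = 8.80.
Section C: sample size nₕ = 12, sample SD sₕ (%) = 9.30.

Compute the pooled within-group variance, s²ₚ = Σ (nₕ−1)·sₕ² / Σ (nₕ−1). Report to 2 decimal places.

111.85

A: (101−1)·11.88² = 100·141.1344 = 14113.44
B: (78−1)·8.80² = 77·77.44 = 5962.88
C: (12−1)·9.30² = 11·86.49 = 951.39
Numerator = 21027.71; denominator = Σ(nₕ−1) = 188.
s²ₚ = 21027.71/188 = 111.8495... → 111.85.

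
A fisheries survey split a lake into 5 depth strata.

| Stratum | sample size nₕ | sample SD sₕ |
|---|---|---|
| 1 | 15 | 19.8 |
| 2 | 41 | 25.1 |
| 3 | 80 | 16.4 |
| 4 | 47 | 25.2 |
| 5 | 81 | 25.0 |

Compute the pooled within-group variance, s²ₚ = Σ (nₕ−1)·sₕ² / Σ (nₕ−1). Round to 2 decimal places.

1: (15−1)·19.8² = 14·392.04 = 5488.56
2: (41−1)·25.1² = 40·630.01 = 25200.4
3: (80−1)·16.4² = 79·268.96 = 21247.84
4: (47−1)·25.2² = 46·635.04 = 29211.84
5: (81−1)·25.0² = 80·625 = 50000
Numerator = 131148.64; denominator = Σ(nₕ−1) = 259.
s²ₚ = 131148.64/259 = 506.3654... → 506.37.

506.37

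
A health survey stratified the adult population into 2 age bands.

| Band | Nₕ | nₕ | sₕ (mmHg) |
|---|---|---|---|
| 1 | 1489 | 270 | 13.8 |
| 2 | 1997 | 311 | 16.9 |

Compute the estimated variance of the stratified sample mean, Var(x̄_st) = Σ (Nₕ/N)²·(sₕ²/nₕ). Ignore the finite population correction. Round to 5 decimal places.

N = 3486. Term for each stratum: Wₕ²sₕ²/nₕ.
Var(x̄_st) = 0.12868533 + 0.30137997 = 0.43006530 → 0.43007.

0.43007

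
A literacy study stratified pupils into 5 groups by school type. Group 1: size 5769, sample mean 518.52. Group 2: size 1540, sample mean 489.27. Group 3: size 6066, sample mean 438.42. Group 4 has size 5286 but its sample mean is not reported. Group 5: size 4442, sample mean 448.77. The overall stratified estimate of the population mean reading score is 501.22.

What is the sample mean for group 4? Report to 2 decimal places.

Σ Nₕx̄ₕ = N·μ, so 5286·x̄_4 = 23103·501.22 − (5769·518.52 + 1540·489.27 + 6066·438.42 + 4442·448.77).
= 11579685.66 − 8397709.74 = 3181975.92.
x̄_4 = 3181975.92 / 5286 = 601.9629... → 601.96.

601.96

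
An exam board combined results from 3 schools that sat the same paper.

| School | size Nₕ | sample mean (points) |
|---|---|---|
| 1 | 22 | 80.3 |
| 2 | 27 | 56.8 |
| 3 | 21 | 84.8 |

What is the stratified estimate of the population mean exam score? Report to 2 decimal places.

N = 22 + 27 + 21 = 70.
Weight each subgroup mean by Nₕ/N and sum.
Σ Nₕx̄ₕ = 22·80.3 + 27·56.8 + 21·84.8 = 1766.6 + 1533.6 + 1780.8 = 5081.
Divide by N: 5081 / 70 = 72.5857... → 72.59.

72.59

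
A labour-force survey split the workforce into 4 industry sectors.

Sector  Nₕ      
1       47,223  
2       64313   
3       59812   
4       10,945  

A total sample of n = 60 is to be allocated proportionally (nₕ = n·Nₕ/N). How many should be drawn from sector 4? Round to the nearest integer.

4

Share of sector 4 = 10945/182293 = 0.06004.
Allocate 60 × 0.06004 = 3.602... → 4.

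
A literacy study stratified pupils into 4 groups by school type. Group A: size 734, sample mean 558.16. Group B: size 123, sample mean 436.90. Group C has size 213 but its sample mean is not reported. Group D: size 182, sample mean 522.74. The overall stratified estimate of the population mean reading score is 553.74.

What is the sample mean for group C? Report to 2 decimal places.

Σ Nₕx̄ₕ = N·μ, so 213·x̄_C = 1252·553.74 − (734·558.16 + 123·436.90 + 182·522.74).
= 693282.48 − 558566.82 = 134715.66.
x̄_C = 134715.66 / 213 = 632.4679... → 632.47.

632.47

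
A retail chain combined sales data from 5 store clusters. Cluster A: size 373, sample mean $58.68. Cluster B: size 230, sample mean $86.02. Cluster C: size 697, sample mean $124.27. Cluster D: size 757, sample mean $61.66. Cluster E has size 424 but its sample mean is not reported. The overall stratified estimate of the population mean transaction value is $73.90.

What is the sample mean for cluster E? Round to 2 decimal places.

Σ Nₕx̄ₕ = N·μ, so 424·x̄_E = 2481·73.90 − (373·58.68 + 230·86.02 + 697·124.27 + 757·61.66).
= 183345.9 − 174965.05 = 8380.85.
x̄_E = 8380.85 / 424 = 19.7662... → 19.77.

19.77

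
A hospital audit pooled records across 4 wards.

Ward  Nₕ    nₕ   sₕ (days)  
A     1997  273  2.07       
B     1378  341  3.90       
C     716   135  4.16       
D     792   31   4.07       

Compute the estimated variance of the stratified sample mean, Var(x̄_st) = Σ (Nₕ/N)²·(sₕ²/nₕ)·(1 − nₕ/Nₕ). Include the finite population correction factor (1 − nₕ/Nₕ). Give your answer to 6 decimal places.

0.020683

N = 4883; Wₕ = Nₕ/N.
ward A: (1997/4883)²·2.07²/273·(1 − 273/1997) = 0.002266313
ward B: (1378/4883)²·3.90²/341·(1 − 341/1378) = 0.002673187
ward C: (716/4883)²·4.16²/135·(1 − 135/716) = 0.002236498
ward D: (792/4883)²·4.07²/31·(1 − 31/792) = 0.013507144
Sum = 0.020683142 → 0.020683.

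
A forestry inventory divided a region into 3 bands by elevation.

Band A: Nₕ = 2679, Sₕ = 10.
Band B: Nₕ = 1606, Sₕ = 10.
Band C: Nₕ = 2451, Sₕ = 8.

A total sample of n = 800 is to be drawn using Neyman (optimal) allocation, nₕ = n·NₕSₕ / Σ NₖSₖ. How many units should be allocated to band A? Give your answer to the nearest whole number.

A: NₕSₕ = 2679·10 = 26790
B: NₕSₕ = 1606·10 = 16060
C: NₕSₕ = 2451·8 = 19608
Σ NₕSₕ = 62458.
n_A = 800·26790/62458 = 343.143... → 343.

343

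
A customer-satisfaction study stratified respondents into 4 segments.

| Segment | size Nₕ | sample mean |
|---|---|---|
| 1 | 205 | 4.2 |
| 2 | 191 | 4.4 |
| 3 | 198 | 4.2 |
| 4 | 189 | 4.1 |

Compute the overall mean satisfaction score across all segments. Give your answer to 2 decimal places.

4.22

N = 783; weights Wₕ = Nₕ/N = (0.2618, 0.2439, 0.2529, 0.2414).
x̄_st = Σ Wₕ·x̄ₕ = 0.2618·4.2 + 0.2439·4.4 + 0.2529·4.2 + 0.2414·4.1 ≈ 4.2246...
→ 4.22.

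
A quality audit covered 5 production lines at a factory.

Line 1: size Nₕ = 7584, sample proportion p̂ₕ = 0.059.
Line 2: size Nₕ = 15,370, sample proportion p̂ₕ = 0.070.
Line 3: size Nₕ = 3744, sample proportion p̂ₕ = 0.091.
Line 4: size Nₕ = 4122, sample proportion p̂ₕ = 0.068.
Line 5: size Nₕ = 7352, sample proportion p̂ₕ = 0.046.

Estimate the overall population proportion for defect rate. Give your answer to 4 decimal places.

Wₕ = Nₕ/N with N = 38172: 0.1987, 0.4027, 0.0981, 0.1080, 0.1926.
p̂_st = 0.1987·0.059 + 0.4027·0.070 + 0.0981·0.091 + 0.1080·0.068 + 0.1926·0.046 ≈ 0.065036... → 0.0650.

0.0650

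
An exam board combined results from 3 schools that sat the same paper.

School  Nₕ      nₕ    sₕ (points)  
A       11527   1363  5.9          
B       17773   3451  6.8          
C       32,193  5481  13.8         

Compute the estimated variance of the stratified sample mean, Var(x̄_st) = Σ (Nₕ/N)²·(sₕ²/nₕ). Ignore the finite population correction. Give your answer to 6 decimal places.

0.011540

N = 61493; Wₕ = Nₕ/N.
school A: (11527/61493)²·5.9²/1363 = 0.000897407
school B: (17773/61493)²·6.8²/3451 = 0.001119291
school C: (32193/61493)²·13.8²/5481 = 0.009522915
Sum = 0.011539613 → 0.011540.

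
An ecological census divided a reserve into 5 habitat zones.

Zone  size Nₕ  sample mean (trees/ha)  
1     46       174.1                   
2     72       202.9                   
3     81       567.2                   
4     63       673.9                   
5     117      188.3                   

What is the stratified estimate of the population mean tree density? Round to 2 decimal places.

N = 46 + 72 + 81 + 63 + 117 = 379.
Overall mean = Σ (Nₕ/N)·x̄ₕ — weight by population share, not a simple average.
Σ Nₕx̄ₕ = 46·174.1 + 72·202.9 + 81·567.2 + 63·673.9 + 117·188.3 = 8008.6 + 14608.8 + 45943.2 + 42455.7 + 22031.1 = 133047.4.
Divide by N: 133047.4 / 379 = 351.0485... → 351.05.

351.05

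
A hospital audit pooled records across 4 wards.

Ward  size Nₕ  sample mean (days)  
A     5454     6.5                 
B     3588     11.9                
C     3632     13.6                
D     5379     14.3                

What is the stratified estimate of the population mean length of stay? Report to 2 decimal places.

x̄_st = (Σ Nₕx̄ₕ) / (Σ Nₕ) = (5454·6.5 + 3588·11.9 + 3632·13.6 + 5379·14.3) / 18053
= 204463.1 / 18053 = 11.3257... → 11.33.

11.33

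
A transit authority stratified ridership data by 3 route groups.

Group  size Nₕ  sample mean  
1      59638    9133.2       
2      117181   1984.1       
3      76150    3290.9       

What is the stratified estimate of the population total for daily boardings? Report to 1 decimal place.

Estimate total by summing Nₕ·x̄ₕ over strata.
59638·9133.2 + 117181·1984.1 + 76150·3290.9 = 544685781.6 + 232498822.1 + 250602035 = 1027786638.7.

1027786638.7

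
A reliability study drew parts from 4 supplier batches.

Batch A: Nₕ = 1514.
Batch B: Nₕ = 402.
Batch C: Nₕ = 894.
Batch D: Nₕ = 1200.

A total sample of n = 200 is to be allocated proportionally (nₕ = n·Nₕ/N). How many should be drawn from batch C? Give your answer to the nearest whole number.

Share of batch C = 894/4010 = 0.22294.
Allocate 200 × 0.22294 = 44.589... → 45.

45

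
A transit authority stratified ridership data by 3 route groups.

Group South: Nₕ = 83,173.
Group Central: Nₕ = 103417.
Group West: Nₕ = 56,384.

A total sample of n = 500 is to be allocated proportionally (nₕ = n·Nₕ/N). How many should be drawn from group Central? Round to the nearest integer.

Share of group Central = 103417/242974 = 0.42563.
Allocate 500 × 0.42563 = 212.815... → 213.

213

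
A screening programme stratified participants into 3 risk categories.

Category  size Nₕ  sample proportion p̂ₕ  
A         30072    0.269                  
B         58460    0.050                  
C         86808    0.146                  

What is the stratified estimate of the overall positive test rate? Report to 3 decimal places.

0.135

Wₕ = Nₕ/N with N = 175340: 0.1715, 0.3334, 0.4951.
p̂_st = 0.1715·0.269 + 0.3334·0.050 + 0.4951·0.146 ≈ 0.13509... → 0.135.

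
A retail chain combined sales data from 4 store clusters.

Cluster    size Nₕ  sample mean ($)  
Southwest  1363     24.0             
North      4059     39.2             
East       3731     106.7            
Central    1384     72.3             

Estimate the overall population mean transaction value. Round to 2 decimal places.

x̄_st = (Σ Nₕx̄ₕ) / (Σ Nₕ) = (1363·24.0 + 4059·39.2 + 3731·106.7 + 1384·72.3) / 10537
= 689985.7 / 10537 = 65.4822... → 65.48.

65.48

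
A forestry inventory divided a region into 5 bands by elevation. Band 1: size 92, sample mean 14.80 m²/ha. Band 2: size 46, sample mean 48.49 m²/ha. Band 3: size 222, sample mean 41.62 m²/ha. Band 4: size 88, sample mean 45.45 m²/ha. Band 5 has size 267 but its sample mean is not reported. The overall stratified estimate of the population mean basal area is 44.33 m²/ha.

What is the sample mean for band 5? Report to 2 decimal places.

Σ Nₕx̄ₕ = N·μ, so 267·x̄_5 = 715·44.33 − (92·14.80 + 46·48.49 + 222·41.62 + 88·45.45).
= 31695.95 − 16831.38 = 14864.57.
x̄_5 = 14864.57 / 267 = 55.6725... → 55.67.

55.67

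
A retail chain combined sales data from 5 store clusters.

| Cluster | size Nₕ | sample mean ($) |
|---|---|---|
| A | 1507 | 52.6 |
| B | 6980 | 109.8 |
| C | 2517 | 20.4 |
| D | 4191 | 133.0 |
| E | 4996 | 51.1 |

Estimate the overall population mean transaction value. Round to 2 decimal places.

N = 20191; weights Wₕ = Nₕ/N = (0.0746, 0.3457, 0.1247, 0.2076, 0.2474).
x̄_st = Σ Wₕ·x̄ₕ = 0.0746·52.6 + 0.3457·109.8 + 0.1247·20.4 + 0.2076·133.0 + 0.2474·51.1 ≈ 84.6772...
→ 84.68.

84.68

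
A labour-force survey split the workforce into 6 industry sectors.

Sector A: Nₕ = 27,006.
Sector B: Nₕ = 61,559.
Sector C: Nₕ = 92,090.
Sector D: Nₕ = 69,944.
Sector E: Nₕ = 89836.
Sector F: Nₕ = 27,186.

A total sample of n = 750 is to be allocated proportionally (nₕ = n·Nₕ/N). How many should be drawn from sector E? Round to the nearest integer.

N = 27006 + 61559 + 92090 + 69944 + 89836 + 27186 = 367621.
n_E = 750·89836/367621 = 183.278... → 183.

183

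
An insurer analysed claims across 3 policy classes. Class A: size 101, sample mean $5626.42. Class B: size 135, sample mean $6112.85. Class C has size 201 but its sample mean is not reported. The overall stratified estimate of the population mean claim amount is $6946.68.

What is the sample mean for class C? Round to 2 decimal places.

8170.13

N = 101 + 135 + 201 = 437.
Overall total = μ·N = 6946.68·437 = 3035699.16.
Subtract the known strata: 101·5626.42 + 135·6112.85 = 1393503.17.
Remaining total for class C: 3035699.16 − 1393503.17 = 1642195.99.
Divide by its size: 1642195.99 / 201 = 8170.1293... → 8170.13.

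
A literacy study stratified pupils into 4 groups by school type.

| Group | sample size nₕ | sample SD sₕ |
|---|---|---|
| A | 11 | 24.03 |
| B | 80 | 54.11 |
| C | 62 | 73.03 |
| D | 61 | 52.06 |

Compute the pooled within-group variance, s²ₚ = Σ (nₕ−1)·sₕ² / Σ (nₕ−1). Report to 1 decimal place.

Degrees of freedom: 10 + 79 + 61 + 60 = 210.
Σ(nₕ−1)sₕ² = 10·577.4409 + 79·2927.8921 + 61·5333.3809 + 60·2710.2436 = 725028.7358.
s²ₚ = 725028.7358 / 210 = 3452.518... → 3452.5.

3452.5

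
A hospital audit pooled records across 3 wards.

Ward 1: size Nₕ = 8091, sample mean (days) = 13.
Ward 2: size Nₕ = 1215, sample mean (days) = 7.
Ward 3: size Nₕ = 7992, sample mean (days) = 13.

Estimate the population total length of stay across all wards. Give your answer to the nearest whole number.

217584

Population total = Σ Nₕ·x̄ₕ (each stratum's size times its mean).
8091·13 + 1215·7 + 7992·13 = 105183 + 8505 + 103896 = 217584.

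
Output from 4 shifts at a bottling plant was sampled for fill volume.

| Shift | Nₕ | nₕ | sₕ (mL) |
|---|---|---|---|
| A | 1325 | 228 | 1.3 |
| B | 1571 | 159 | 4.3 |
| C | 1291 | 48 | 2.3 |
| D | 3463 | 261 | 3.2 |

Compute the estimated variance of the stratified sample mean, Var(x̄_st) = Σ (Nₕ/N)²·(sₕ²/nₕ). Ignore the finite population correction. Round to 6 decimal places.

0.016305

N = 7650; Wₕ = Nₕ/N.
shift A: (1325/7650)²·1.3²/228 = 0.000222362
shift B: (1571/7650)²·4.3²/159 = 0.004904213
shift C: (1291/7650)²·2.3²/48 = 0.003138658
shift D: (3463/7650)²·3.2²/261 = 0.008039732
Sum = 0.016304965 → 0.016305.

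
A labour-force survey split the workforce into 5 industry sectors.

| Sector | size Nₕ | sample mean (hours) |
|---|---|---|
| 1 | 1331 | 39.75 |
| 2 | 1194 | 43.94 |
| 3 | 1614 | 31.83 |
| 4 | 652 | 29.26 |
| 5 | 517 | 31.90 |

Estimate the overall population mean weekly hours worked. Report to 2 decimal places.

36.23

N = 1331 + 1194 + 1614 + 652 + 517 = 5308.
Overall mean = Σ (Nₕ/N)·x̄ₕ — weight by population share, not a simple average.
Σ Nₕx̄ₕ = 1331·39.75 + 1194·43.94 + 1614·31.83 + 652·29.26 + 517·31.90 = 52907.25 + 52464.36 + 51373.62 + 19077.52 + 16492.3 = 192315.05.
Divide by N: 192315.05 / 5308 = 36.2312... → 36.23.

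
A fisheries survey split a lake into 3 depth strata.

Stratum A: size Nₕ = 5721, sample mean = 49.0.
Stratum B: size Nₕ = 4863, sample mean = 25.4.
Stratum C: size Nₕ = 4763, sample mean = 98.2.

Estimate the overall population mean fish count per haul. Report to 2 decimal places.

56.79

N = 5721 + 4863 + 4763 = 15347.
The stratified mean weights each stratum mean by its population share Nₕ/N.
Σ Nₕx̄ₕ = 5721·49.0 + 4863·25.4 + 4763·98.2 = 280329 + 123520.2 + 467726.6 = 871575.8.
Divide by N: 871575.8 / 15347 = 56.7913... → 56.79.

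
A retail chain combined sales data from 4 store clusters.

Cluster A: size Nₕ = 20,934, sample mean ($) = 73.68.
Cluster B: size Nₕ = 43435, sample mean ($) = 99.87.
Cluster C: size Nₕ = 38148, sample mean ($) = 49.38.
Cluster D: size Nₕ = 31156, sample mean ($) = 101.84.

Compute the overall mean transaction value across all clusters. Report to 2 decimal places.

81.82

x̄_st = (Σ Nₕx̄ₕ) / (Σ Nₕ) = (20934·73.68 + 43435·99.87 + 38148·49.38 + 31156·101.84) / 133673
= 10936945.85 / 133673 = 81.8187... → 81.82.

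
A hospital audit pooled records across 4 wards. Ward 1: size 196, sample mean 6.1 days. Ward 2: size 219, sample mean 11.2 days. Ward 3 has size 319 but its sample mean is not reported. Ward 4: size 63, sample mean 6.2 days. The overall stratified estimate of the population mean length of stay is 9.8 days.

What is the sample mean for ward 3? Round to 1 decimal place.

N = 196 + 219 + 319 + 63 = 797.
Overall total = μ·N = 9.8·797 = 7810.6.
Subtract the known strata: 196·6.1 + 219·11.2 + 63·6.2 = 4039.
Remaining total for ward 3: 7810.6 − 4039 = 3771.6.
Divide by its size: 3771.6 / 319 = 11.823... → 11.8.

11.8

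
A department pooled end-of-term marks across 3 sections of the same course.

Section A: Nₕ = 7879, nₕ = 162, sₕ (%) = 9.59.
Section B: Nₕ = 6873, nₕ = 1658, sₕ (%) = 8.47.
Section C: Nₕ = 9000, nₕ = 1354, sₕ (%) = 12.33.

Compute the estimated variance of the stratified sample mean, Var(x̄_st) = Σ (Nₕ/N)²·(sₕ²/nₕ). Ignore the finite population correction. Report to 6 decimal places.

N = 23752. Term for each stratum: Wₕ²sₕ²/nₕ.
Var(x̄_st) = 0.062468925 + 0.003623052 + 0.016121006 = 0.082212983 → 0.082213.

0.082213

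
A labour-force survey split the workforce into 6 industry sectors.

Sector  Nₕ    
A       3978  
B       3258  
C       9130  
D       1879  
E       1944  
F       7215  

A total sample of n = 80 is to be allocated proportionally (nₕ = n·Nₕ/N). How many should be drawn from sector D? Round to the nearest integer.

5

N = 3978 + 3258 + 9130 + 1879 + 1944 + 7215 = 27404.
n_D = 80·1879/27404 = 5.485... → 5.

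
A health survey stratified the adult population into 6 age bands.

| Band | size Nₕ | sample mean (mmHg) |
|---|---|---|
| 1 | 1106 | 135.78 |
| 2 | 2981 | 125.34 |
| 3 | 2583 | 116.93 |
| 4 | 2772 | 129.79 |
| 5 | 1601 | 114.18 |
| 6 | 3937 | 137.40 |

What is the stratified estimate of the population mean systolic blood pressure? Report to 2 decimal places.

N = 1106 + 2981 + 2583 + 2772 + 1601 + 3937 = 14980.
The stratified mean weights each stratum mean by its population share Nₕ/N.
Σ Nₕx̄ₕ = 1106·135.78 + 2981·125.34 + 2583·116.93 + 2772·129.79 + 1601·114.18 + 3937·137.40 = 150172.68 + 373638.54 + 302030.19 + 359777.88 + 182802.18 + 540943.8 = 1909365.27.
Divide by N: 1909365.27 / 14980 = 127.4610... → 127.46.

127.46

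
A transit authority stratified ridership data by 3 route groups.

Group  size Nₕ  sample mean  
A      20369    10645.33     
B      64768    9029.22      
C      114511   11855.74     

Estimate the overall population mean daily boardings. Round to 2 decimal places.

N = 199648; weights Wₕ = Nₕ/N = (0.1020, 0.3244, 0.5736).
x̄_st = Σ Wₕ·x̄ₕ = 0.1020·10645.33 + 0.3244·9029.22 + 0.5736·11855.74 ≈ 10815.2944...
→ 10815.29.

10815.29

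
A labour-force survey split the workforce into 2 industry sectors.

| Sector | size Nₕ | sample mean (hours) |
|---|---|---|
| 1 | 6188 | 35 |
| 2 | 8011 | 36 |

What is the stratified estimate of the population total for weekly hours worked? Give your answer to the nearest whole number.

504976

1: 6188·35 = 216580
2: 8011·36 = 288396
τ̂ = Σ Nₕx̄ₕ = 504976.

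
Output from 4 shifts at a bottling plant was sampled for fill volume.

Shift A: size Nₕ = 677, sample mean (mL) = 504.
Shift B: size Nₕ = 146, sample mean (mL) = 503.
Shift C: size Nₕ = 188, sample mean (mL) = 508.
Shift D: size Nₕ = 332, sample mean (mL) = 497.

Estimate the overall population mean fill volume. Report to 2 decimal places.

502.72

N = 677 + 146 + 188 + 332 = 1343.
Overall mean = Σ (Nₕ/N)·x̄ₕ — weight by population share, not a simple average.
Σ Nₕx̄ₕ = 677·504 + 146·503 + 188·508 + 332·497 = 341208 + 73438 + 95504 + 165004 = 675154.
Divide by N: 675154 / 1343 = 502.7208... → 502.72.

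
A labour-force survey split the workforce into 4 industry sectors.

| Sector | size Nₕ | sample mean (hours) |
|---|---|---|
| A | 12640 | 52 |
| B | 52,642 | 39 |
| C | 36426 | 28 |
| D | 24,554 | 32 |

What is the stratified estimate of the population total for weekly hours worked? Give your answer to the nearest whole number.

Estimate total by summing Nₕ·x̄ₕ over strata.
12640·52 + 52642·39 + 36426·28 + 24554·32 = 657280 + 2053038 + 1019928 + 785728 = 4515974.

4515974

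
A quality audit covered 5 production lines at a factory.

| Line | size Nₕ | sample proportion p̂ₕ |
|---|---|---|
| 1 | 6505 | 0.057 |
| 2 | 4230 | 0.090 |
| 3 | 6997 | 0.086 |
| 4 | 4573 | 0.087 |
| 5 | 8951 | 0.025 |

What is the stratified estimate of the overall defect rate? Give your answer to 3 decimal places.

0.063

Wₕ = Nₕ/N with N = 31256: 0.2081, 0.1353, 0.2239, 0.1463, 0.2864.
p̂_st = 0.2081·0.057 + 0.1353·0.090 + 0.2239·0.086 + 0.1463·0.087 + 0.2864·0.025 ≈ 0.06318... → 0.063.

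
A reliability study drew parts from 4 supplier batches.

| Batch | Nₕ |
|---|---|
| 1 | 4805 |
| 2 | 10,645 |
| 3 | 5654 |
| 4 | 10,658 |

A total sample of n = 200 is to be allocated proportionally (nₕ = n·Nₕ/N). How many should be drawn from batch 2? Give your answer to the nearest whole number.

67

Share of batch 2 = 10645/31762 = 0.33515.
Allocate 200 × 0.33515 = 67.030... → 67.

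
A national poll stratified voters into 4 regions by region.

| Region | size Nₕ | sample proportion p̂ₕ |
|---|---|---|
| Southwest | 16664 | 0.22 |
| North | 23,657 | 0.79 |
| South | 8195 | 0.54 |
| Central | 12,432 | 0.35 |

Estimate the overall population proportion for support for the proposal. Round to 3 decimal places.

0.511

Wₕ = Nₕ/N with N = 60948: 0.2734, 0.3882, 0.1345, 0.2040.
p̂_st = 0.2734·0.22 + 0.3882·0.79 + 0.1345·0.54 + 0.2040·0.35 ≈ 0.51079... → 0.511.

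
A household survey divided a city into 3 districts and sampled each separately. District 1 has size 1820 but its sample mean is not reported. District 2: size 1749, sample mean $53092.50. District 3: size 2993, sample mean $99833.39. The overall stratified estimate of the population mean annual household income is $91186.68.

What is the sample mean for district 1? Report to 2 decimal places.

113575.21

N = 1820 + 1749 + 2993 = 6562.
Overall total = μ·N = 91186.68·6562 = 598366994.16.
Subtract the known strata: 1749·53092.50 + 2993·99833.39 = 391660118.77.
Remaining total for district 1: 598366994.16 − 391660118.77 = 206706875.39.
Divide by its size: 206706875.39 / 1820 = 113575.2063... → 113575.21.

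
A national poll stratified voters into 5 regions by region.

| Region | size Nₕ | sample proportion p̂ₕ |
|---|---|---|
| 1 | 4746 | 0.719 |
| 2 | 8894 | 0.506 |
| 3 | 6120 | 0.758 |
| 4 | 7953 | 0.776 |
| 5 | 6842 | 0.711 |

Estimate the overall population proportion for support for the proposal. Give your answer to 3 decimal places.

Wₕ = Nₕ/N with N = 34555: 0.1373, 0.2574, 0.1771, 0.2302, 0.1980.
p̂_st = 0.1373·0.719 + 0.2574·0.506 + 0.1771·0.758 + 0.2302·0.776 + 0.1980·0.711 ≈ 0.68262... → 0.683.

0.683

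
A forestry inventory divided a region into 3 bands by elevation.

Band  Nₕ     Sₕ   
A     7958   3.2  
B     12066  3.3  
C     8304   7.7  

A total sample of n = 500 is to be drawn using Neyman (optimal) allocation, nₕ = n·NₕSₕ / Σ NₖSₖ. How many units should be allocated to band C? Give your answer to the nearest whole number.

A: NₕSₕ = 7958·3.2 = 25465.6
B: NₕSₕ = 12066·3.3 = 39817.8
C: NₕSₕ = 8304·7.7 = 63940.8
Σ NₕSₕ = 129224.2.
n_C = 500·63940.8/129224.2 = 247.403... → 247.

247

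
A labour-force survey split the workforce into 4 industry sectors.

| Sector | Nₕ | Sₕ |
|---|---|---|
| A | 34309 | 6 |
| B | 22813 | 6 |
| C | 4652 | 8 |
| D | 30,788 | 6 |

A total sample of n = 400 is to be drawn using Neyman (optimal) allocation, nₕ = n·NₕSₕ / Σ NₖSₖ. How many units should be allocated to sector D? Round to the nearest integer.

Σ NₕSₕ = 34309·6 + 22813·6 + 4652·8 + 30788·6 = 564676.
Share for D: 184728/564676 = 0.32714.
n_D = 400 × 0.32714 = 130.856... → 131.

131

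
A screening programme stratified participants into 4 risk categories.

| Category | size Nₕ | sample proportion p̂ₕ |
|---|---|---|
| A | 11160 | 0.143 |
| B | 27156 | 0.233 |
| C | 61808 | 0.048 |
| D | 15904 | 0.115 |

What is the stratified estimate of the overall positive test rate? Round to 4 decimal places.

N = 11160 + 27156 + 61808 + 15904 = 116028.
Overall proportion = Σ (Nₕ/N)·p̂ₕ.
Σ Nₕp̂ₕ = 1595.88 + 6327.348 + 2966.784 + 1828.96 = 12718.972.
12718.972 / 116028 = 0.109620... → 0.1096.

0.1096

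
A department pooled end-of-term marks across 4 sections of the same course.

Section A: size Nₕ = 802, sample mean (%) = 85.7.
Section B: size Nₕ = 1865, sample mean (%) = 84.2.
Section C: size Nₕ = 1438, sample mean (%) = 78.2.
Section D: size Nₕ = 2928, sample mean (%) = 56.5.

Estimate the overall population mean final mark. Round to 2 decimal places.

71.61

x̄_st = (Σ Nₕx̄ₕ) / (Σ Nₕ) = (802·85.7 + 1865·84.2 + 1438·78.2 + 2928·56.5) / 7033
= 503648 / 7033 = 71.6121... → 71.61.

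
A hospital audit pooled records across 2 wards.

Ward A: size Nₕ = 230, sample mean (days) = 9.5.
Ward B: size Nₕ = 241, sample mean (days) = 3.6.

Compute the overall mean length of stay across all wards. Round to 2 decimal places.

6.48

x̄_st = (Σ Nₕx̄ₕ) / (Σ Nₕ) = (230·9.5 + 241·3.6) / 471
= 3052.6 / 471 = 6.4811... → 6.48.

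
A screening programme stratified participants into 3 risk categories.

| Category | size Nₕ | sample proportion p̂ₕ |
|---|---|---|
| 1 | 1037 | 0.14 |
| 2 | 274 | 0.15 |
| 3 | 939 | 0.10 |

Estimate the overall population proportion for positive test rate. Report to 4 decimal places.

N = 1037 + 274 + 939 = 2250.
Overall proportion = Σ (Nₕ/N)·p̂ₕ.
Σ Nₕp̂ₕ = 145.18 + 41.1 + 93.9 = 280.18.
280.18 / 2250 = 0.124524... → 0.1245.

0.1245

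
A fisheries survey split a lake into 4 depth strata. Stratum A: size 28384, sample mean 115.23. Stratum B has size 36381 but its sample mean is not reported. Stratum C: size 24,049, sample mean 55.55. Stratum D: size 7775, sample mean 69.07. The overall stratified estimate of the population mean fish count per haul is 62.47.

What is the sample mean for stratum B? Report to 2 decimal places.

Σ Nₕx̄ₕ = N·μ, so 36381·x̄_B = 96589·62.47 − (28384·115.23 + 24049·55.55 + 7775·69.07).
= 6033914.83 − 5143629.52 = 890285.31.
x̄_B = 890285.31 / 36381 = 24.4712... → 24.47.

24.47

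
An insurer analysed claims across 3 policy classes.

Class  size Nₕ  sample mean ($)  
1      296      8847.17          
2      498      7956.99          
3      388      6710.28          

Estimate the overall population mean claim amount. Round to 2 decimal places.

7770.67

x̄_st = (Σ Nₕx̄ₕ) / (Σ Nₕ) = (296·8847.17 + 498·7956.99 + 388·6710.28) / 1182
= 9184931.98 / 1182 = 7770.6700... → 7770.67.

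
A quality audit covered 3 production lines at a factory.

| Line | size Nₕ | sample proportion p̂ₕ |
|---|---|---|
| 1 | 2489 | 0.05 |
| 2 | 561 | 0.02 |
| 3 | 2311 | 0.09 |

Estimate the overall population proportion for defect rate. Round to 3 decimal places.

N = 2489 + 561 + 2311 = 5361.
Overall proportion = Σ (Nₕ/N)·p̂ₕ.
Σ Nₕp̂ₕ = 124.45 + 11.22 + 207.99 = 343.66.
343.66 / 5361 = 0.06410... → 0.064.

0.064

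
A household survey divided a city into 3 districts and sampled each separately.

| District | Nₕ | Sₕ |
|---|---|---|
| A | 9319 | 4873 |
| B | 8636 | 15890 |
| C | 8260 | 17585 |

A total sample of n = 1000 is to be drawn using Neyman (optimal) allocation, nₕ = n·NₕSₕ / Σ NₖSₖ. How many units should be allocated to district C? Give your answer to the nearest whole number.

443

Σ NₕSₕ = 9319·4873 + 8636·15890 + 8260·17585 = 327889627.
Share for C: 145252100/327889627 = 0.44299.
n_C = 1000 × 0.44299 = 442.991... → 443.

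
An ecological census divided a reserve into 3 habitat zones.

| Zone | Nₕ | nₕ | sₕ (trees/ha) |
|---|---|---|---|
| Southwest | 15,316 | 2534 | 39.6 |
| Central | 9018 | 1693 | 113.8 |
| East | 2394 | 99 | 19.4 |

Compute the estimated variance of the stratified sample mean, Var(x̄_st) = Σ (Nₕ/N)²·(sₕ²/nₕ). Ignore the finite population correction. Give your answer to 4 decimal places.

1.1045

N = 26728; Wₕ = Nₕ/N.
zone Southwest: (15316/26728)²·39.6²/2534 = 0.2032084
zone Central: (9018/26728)²·113.8²/1693 = 0.8707933
zone East: (2394/26728)²·19.4²/99 = 0.0304989
Sum = 1.1045006 → 1.1045.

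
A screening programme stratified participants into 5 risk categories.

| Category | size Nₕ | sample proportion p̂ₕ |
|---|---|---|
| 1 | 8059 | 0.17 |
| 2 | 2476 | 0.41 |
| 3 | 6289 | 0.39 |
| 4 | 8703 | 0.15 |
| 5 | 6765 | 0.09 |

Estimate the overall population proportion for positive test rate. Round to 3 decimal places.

0.209

Wₕ = Nₕ/N with N = 32292: 0.2496, 0.0767, 0.1948, 0.2695, 0.2095.
p̂_st = 0.2496·0.17 + 0.0767·0.41 + 0.1948·0.39 + 0.2695·0.15 + 0.2095·0.09 ≈ 0.20910... → 0.209.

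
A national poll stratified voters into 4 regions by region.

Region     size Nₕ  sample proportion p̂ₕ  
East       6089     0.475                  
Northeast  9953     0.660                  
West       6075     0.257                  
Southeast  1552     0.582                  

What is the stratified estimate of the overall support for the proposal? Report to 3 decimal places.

Wₕ = Nₕ/N with N = 23669: 0.2573, 0.4205, 0.2567, 0.0656.
p̂_st = 0.2573·0.475 + 0.4205·0.660 + 0.2567·0.257 + 0.0656·0.582 ≈ 0.50386... → 0.504.

0.504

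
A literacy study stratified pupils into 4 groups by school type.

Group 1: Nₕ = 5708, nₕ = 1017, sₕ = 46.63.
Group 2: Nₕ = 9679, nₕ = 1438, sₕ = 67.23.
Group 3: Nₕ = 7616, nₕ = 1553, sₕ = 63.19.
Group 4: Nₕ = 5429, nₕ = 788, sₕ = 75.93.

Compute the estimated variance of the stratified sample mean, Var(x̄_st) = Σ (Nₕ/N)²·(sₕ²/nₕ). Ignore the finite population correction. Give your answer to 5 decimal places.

N = 28432. Term for each stratum: Wₕ²sₕ²/nₕ.
Var(x̄_st) = 0.08617137 + 0.36426169 + 0.18448638 + 0.26676291 = 0.90168234 → 0.90168.

0.90168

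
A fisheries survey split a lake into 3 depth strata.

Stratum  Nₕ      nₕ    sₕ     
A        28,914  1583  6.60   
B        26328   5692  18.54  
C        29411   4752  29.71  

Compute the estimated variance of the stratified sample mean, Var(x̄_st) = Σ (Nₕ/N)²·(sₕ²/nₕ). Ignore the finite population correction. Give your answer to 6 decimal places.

0.031473

N = 84653. Term for each stratum: Wₕ²sₕ²/nₕ.
Var(x̄_st) = 0.003210248 + 0.005841247 + 0.022421453 = 0.031472948 → 0.031473.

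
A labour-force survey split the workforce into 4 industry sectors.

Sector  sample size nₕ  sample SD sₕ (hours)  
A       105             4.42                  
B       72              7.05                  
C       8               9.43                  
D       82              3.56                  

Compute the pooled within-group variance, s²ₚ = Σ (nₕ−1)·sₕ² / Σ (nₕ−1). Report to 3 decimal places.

27.413

Degrees of freedom: 104 + 71 + 7 + 81 = 263.
Σ(nₕ−1)sₕ² = 104·19.5364 + 71·49.7025 + 7·88.9249 + 81·12.6736 = 7209.699.
s²ₚ = 7209.699 / 263 = 27.41330... → 27.413.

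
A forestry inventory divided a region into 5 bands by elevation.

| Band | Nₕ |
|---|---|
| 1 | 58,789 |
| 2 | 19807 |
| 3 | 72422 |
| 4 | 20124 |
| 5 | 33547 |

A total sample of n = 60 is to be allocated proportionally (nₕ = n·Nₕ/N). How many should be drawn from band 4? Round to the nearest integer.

6

Share of band 4 = 20124/204689 = 0.09832.
Allocate 60 × 0.09832 = 5.899... → 6.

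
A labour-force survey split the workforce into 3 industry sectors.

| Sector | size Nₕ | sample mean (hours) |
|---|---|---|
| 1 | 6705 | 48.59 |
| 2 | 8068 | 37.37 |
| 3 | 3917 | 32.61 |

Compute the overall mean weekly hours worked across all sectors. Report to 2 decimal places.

40.40

N = 18690; weights Wₕ = Nₕ/N = (0.3587, 0.4317, 0.2096).
x̄_st = Σ Wₕ·x̄ₕ = 0.3587·48.59 + 0.4317·37.37 + 0.2096·32.61 ≈ 40.3976...
→ 40.40.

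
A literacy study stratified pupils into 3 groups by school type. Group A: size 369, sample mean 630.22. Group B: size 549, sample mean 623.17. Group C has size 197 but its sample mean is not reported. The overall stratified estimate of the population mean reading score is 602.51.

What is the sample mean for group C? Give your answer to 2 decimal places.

493.03

Σ Nₕx̄ₕ = N·μ, so 197·x̄_C = 1115·602.51 − (369·630.22 + 549·623.17).
= 671798.65 − 574671.51 = 97127.14.
x̄_C = 97127.14 / 197 = 493.0312... → 493.03.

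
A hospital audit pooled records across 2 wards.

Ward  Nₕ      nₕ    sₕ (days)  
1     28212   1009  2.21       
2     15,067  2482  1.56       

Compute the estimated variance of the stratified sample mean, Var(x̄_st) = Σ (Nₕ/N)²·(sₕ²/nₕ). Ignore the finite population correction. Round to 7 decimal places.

0.0021757

N = 43279. Term for each stratum: Wₕ²sₕ²/nₕ.
Var(x̄_st) = 0.0020568693 + 0.0001188356 = 0.0021757049 → 0.0021757.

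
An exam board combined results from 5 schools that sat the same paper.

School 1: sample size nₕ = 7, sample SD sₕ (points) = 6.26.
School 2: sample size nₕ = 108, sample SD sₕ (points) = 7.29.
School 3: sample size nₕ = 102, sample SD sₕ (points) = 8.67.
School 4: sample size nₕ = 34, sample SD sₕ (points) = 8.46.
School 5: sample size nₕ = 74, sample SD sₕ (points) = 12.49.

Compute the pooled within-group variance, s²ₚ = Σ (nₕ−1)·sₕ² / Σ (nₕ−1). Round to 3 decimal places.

85.198

1: (7−1)·6.26² = 6·39.1876 = 235.1256
2: (108−1)·7.29² = 107·53.1441 = 5686.4187
3: (102−1)·8.67² = 101·75.1689 = 7592.0589
4: (34−1)·8.46² = 33·71.5716 = 2361.8628
5: (74−1)·12.49² = 73·156.0001 = 11388.0073
Numerator = 27263.4733; denominator = Σ(nₕ−1) = 320.
s²ₚ = 27263.4733/320 = 85.19835... → 85.198.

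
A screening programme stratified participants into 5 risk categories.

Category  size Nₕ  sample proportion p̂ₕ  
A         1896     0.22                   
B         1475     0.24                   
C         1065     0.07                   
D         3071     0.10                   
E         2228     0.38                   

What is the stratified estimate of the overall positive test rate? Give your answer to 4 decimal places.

Wₕ = Nₕ/N with N = 9735: 0.1948, 0.1515, 0.1094, 0.3155, 0.2289.
p̂_st = 0.1948·0.22 + 0.1515·0.24 + 0.1094·0.07 + 0.3155·0.10 + 0.2289·0.38 ≈ 0.205384... → 0.2054.

0.2054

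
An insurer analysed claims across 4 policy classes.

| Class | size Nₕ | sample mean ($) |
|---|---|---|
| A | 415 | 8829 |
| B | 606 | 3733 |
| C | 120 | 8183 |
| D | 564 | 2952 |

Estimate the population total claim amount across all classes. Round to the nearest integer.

8573121

Estimate total by summing Nₕ·x̄ₕ over strata.
415·8829 + 606·3733 + 120·8183 + 564·2952 = 3664035 + 2262198 + 981960 + 1664928 = 8573121.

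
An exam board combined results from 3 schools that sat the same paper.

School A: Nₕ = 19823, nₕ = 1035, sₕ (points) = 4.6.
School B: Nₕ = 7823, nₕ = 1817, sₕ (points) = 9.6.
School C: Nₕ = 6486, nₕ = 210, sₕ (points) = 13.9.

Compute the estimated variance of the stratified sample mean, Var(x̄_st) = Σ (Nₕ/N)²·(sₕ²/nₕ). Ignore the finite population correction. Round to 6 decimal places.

0.042784

N = 34132. Term for each stratum: Wₕ²sₕ²/nₕ.
Var(x̄_st) = 0.006895894 + 0.002664469 + 0.033223143 = 0.042783507 → 0.042784.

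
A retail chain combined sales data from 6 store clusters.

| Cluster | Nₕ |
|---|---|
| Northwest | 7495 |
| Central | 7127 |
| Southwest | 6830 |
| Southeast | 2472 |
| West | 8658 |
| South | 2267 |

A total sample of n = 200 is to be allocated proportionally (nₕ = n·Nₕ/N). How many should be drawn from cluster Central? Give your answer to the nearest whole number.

Share of cluster Central = 7127/34849 = 0.20451.
Allocate 200 × 0.20451 = 40.902... → 41.

41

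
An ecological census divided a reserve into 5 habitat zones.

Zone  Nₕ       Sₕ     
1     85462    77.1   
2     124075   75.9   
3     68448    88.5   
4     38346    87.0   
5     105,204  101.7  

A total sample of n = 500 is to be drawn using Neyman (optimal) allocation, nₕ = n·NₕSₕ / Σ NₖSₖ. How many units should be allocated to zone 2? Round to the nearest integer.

130

Σ NₕSₕ = 85462·77.1 + 124075·75.9 + 68448·88.5 + 38346·87.0 + 105204·101.7 = 36099409.5.
Share for 2: 9417292.5/36099409.5 = 0.26087.
n_2 = 500 × 0.26087 = 130.436... → 130.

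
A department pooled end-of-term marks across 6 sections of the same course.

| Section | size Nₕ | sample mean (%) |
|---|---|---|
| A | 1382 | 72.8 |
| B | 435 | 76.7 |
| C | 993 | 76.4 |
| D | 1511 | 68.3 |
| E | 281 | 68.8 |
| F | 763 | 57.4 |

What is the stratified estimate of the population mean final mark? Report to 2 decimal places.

70.12

x̄_st = (Σ Nₕx̄ₕ) / (Σ Nₕ) = (1382·72.8 + 435·76.7 + 993·76.4 + 1511·68.3 + 281·68.8 + 763·57.4) / 5365
= 376169.6 / 5365 = 70.1155... → 70.12.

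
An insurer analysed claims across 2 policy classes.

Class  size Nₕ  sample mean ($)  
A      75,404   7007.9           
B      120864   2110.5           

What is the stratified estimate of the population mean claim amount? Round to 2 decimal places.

x̄_st = (Σ Nₕx̄ₕ) / (Σ Nₕ) = (75404·7007.9 + 120864·2110.5) / 196268
= 783507163.6 / 196268 = 3992.0270... → 3992.03.

3992.03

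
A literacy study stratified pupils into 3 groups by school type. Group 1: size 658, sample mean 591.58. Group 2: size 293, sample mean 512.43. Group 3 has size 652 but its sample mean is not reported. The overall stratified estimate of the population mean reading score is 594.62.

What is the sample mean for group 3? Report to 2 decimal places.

634.62

N = 658 + 293 + 652 = 1603.
Overall total = μ·N = 594.62·1603 = 953175.86.
Subtract the known strata: 658·591.58 + 293·512.43 = 539401.63.
Remaining total for group 3: 953175.86 − 539401.63 = 413774.23.
Divide by its size: 413774.23 / 652 = 634.6231... → 634.62.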